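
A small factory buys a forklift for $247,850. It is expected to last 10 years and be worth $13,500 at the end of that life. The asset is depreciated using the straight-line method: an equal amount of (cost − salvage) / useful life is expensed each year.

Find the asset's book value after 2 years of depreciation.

Depreciable base = $247,850 − $13,500 = $234,350.
Annual expense = $234,350 / 10 = $23,435.
End of year 1: book value $224,415.
End of year 2: book value $200,980.

$200,980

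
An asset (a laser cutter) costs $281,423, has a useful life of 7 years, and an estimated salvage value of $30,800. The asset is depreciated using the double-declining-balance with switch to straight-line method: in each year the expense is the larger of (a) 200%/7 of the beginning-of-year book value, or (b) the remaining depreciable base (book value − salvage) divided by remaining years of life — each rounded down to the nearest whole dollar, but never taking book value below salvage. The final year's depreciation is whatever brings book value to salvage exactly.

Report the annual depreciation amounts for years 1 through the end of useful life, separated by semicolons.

Depreciable base = $281,423 − $30,800 = $250,623.
Year 1: DB = ⌊$281,423 × 200%/7⌋ = $80,406; SL = ⌊$250,623/7⌋ = $35,803 → take DB $80,406. Book value $201,017.
Year 2: DB = ⌊$201,017 × 200%/7⌋ = $57,433; SL = ⌊$170,217/6⌋ = $28,369 → take DB $57,433. Book value $143,584.
Year 3: DB = ⌊$143,584 × 200%/7⌋ = $41,024; SL = ⌊$112,784/5⌋ = $22,556 → take DB $41,024. Book value $102,560.
Year 4: DB = ⌊$102,560 × 200%/7⌋ = $29,302; SL = ⌊$71,760/4⌋ = $17,940 → take DB $29,302. Book value $73,258.
Year 5: DB = ⌊$73,258 × 200%/7⌋ = $20,930; SL = ⌊$42,458/3⌋ = $14,152 → take DB $20,930. Book value $52,328.
Year 6: DB = ⌊$52,328 × 200%/7⌋ = $14,950; SL = ⌊$21,528/2⌋ = $10,764 → take DB $14,950. Book value $37,378.
Year 7 (final): $37,378 − $30,800 = $6,578. Book value $30,800.

$80,406; $57,433; $41,024; $29,302; $20,930; $14,950; $6,578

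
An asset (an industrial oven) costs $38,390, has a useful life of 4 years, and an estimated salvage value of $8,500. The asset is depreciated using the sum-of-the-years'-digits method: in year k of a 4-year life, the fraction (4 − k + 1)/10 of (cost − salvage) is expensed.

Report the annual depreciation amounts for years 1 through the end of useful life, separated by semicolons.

Depreciable base = $38,390 − $8,500 = $29,890.
Sum of the years' digits = 4+3+2+1 = 10.
Year 1: $29,890 × 4/10 = $11,956. Book value $26,434.
Year 2: $29,890 × 3/10 = $8,967. Book value $17,467.
Year 3: $29,890 × 2/10 = $5,978. Book value $11,489.
Year 4: $29,890 × 1/10 = $2,989. Book value $8,500.

$11,956; $8,967; $5,978; $2,989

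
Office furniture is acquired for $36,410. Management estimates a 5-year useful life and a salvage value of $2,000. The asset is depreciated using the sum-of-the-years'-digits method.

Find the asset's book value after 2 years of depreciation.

$15,764

Depreciable base = $36,410 − $2,000 = $34,410.
Sum of the years' digits = 5+4+3+2+1 = 15.
Year 1: $34,410 × 5/15 = $11,470. Book value $24,940.
Year 2: $34,410 × 4/15 = $9,176. Book value $15,764.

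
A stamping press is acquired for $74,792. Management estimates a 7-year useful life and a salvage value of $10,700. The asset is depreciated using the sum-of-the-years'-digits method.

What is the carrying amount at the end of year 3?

$33,590

Depreciable base = $74,792 − $10,700 = $64,092.
Sum of the years' digits = 7+6+5+4+3+2+1 = 28.
Year 1: $64,092 × 7/28 = $16,023. Book value $58,769.
Year 2: $64,092 × 6/28 = $13,734. Book value $45,035.
Year 3: $64,092 × 5/28 = $11,445. Book value $33,590.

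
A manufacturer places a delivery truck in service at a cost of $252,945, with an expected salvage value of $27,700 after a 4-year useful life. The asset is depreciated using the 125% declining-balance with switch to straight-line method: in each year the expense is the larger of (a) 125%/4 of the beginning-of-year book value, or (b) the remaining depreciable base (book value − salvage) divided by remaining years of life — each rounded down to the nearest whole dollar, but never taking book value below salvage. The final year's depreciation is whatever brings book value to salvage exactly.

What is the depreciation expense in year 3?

Depreciable base = $252,945 − $27,700 = $225,245.
Year 1: DB = ⌊$252,945 × 125%/4⌋ = $79,045; SL = ⌊$225,245/4⌋ = $56,311 → take DB $79,045. Book value $173,900.
Year 2: DB = ⌊$173,900 × 125%/4⌋ = $54,343; SL = ⌊$146,200/3⌋ = $48,733 → take DB $54,343. Book value $119,557.
Year 3: DB = ⌊$119,557 × 125%/4⌋ = $37,361; SL = ⌊$91,857/2⌋ = $45,928 → take SL $45,928. Book value $73,629.

$45,928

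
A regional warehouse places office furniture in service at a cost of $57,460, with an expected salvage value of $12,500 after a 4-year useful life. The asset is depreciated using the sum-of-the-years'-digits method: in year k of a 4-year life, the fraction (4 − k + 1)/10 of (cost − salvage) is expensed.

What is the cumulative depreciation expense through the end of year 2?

Depreciable base = $57,460 − $12,500 = $44,960.
Sum of the years' digits = 4+3+2+1 = 10.
Year 1: $44,960 × 4/10 = $17,984. Book value $39,476.
Year 2: $44,960 × 3/10 = $13,488. Book value $25,988.
Accumulated through year 2 = $57,460 − $25,988 = $31,472.

$31,472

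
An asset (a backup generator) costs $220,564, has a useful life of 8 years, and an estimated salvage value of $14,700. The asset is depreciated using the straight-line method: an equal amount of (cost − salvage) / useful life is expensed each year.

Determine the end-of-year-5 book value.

$91,899

Depreciable base = $220,564 − $14,700 = $205,864.
Annual expense = $205,864 / 8 = $25,733.
End of year 1: book value $194,831.
End of year 2: book value $169,098.
End of year 3: book value $143,365.
End of year 4: book value $117,632.
End of year 5: book value $91,899.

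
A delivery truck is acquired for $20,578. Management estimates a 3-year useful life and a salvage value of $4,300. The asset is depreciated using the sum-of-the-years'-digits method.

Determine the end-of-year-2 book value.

Depreciable base = $20,578 − $4,300 = $16,278.
Sum of the years' digits = 3+2+1 = 6.
Year 1: $16,278 × 3/6 = $8,139. Book value $12,439.
Year 2: $16,278 × 2/6 = $5,426. Book value $7,013.

$7,013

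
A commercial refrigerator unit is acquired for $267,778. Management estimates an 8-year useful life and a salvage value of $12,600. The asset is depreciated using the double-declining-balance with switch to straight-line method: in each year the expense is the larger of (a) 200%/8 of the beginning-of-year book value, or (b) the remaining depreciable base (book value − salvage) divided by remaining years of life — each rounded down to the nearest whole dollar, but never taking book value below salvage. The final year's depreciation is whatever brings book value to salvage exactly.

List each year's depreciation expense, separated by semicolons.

$66,944; $50,208; $37,656; $28,242; $21,182; $16,982; $16,982; $16,982

Depreciable base = $267,778 − $12,600 = $255,178.
Year 1: DB = ⌊$267,778 × 200%/8⌋ = $66,944; SL = ⌊$255,178/8⌋ = $31,897 → take DB $66,944. Book value $200,834.
Year 2: DB = ⌊$200,834 × 200%/8⌋ = $50,208; SL = ⌊$188,234/7⌋ = $26,890 → take DB $50,208. Book value $150,626.
Year 3: DB = ⌊$150,626 × 200%/8⌋ = $37,656; SL = ⌊$138,026/6⌋ = $23,004 → take DB $37,656. Book value $112,970.
Year 4: DB = ⌊$112,970 × 200%/8⌋ = $28,242; SL = ⌊$100,370/5⌋ = $20,074 → take DB $28,242. Book value $84,728.
Year 5: DB = ⌊$84,728 × 200%/8⌋ = $21,182; SL = ⌊$72,128/4⌋ = $18,032 → take DB $21,182. Book value $63,546.
Year 6: DB = ⌊$63,546 × 200%/8⌋ = $15,886; SL = ⌊$50,946/3⌋ = $16,982 → take SL $16,982. Book value $46,564.
Year 7: DB = ⌊$46,564 × 200%/8⌋ = $11,641; SL = ⌊$33,964/2⌋ = $16,982 → take SL $16,982. Book value $29,582.
Year 8 (final): $29,582 − $12,600 = $16,982. Book value $12,600.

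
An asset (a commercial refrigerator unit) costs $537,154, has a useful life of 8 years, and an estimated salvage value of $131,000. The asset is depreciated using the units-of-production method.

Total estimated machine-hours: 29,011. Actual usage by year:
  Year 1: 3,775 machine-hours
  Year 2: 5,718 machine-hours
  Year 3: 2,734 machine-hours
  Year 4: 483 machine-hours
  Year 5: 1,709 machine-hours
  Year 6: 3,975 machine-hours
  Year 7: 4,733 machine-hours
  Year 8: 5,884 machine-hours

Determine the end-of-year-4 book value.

Depreciable base = $537,154 − $131,000 = $406,154.
Rate = $406,154 / 29,011 machine-hours = $14 per machine-hour.
Year 1: 3,775 × $14 = $52,850. Book value $484,304.
Year 2: 5,718 × $14 = $80,052. Book value $404,252.
Year 3: 2,734 × $14 = $38,276. Book value $365,976.
Year 4: 483 × $14 = $6,762. Book value $359,214.

$359,214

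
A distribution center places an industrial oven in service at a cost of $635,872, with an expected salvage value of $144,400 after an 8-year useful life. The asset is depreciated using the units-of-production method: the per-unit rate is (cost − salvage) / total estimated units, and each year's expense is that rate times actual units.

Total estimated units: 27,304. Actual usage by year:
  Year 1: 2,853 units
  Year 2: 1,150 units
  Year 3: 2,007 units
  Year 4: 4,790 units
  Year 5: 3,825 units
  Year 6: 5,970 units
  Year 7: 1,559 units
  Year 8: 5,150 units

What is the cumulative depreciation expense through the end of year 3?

$108,180

Depreciable base = $635,872 − $144,400 = $491,472.
Rate = $491,472 / 27,304 units = $18 per unit.
Year 1: 2,853 × $18 = $51,354. Book value $584,518.
Year 2: 1,150 × $18 = $20,700. Book value $563,818.
Year 3: 2,007 × $18 = $36,126. Book value $527,692.
Accumulated through year 3 = $635,872 − $527,692 = $108,180.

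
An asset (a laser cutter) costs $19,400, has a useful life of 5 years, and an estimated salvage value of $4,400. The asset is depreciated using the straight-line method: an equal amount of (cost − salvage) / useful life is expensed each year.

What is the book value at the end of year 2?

Depreciable base = $19,400 − $4,400 = $15,000.
Annual expense = $15,000 / 5 = $3,000.
End of year 1: book value $16,400.
End of year 2: book value $13,400.

$13,400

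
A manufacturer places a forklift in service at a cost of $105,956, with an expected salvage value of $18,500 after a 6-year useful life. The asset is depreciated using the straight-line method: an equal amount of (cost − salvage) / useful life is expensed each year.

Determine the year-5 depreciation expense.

Depreciable base = $105,956 − $18,500 = $87,456.
Annual expense = $87,456 / 6 = $14,576.

$14,576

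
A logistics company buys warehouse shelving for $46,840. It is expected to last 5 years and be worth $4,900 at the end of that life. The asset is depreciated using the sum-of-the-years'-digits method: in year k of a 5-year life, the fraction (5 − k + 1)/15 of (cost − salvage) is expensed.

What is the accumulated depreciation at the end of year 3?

Depreciable base = $46,840 − $4,900 = $41,940.
Sum of the years' digits = 5+4+3+2+1 = 15.
Year 1: $41,940 × 5/15 = $13,980. Book value $32,860.
Year 2: $41,940 × 4/15 = $11,184. Book value $21,676.
Year 3: $41,940 × 3/15 = $8,388. Book value $13,288.
Accumulated through year 3 = $46,840 − $13,288 = $33,552.

$33,552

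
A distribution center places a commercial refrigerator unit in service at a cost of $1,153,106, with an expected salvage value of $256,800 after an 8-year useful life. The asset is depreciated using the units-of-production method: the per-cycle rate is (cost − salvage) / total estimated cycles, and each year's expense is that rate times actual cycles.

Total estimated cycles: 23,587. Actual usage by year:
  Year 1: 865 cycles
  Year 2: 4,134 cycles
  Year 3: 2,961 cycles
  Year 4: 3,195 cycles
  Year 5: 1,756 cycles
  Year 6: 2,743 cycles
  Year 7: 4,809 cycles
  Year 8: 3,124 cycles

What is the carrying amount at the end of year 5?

Depreciable base = $1,153,106 − $256,800 = $896,306.
Rate = $896,306 / 23,587 cycles = $38 per cycle.
Year 1: 865 × $38 = $32,870. Book value $1,120,236.
Year 2: 4,134 × $38 = $157,092. Book value $963,144.
Year 3: 2,961 × $38 = $112,518. Book value $850,626.
Year 4: 3,195 × $38 = $121,410. Book value $729,216.
Year 5: 1,756 × $38 = $66,728. Book value $662,488.

$662,488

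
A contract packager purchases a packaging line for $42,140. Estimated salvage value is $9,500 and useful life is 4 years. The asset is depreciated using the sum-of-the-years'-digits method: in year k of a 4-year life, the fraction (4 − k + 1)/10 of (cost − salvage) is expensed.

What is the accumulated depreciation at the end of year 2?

Depreciable base = $42,140 − $9,500 = $32,640.
Sum of the years' digits = 4+3+2+1 = 10.
Year 1: $32,640 × 4/10 = $13,056. Book value $29,084.
Year 2: $32,640 × 3/10 = $9,792. Book value $19,292.
Accumulated through year 2 = $42,140 − $19,292 = $22,848.

$22,848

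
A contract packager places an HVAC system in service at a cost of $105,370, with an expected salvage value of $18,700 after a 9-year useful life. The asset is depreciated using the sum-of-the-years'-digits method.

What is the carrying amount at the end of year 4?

$47,590

Depreciable base = $105,370 − $18,700 = $86,670.
Sum of the years' digits = 9+8+7+6+5+4+3+2+1 = 45.
Year 1: $86,670 × 9/45 = $17,334. Book value $88,036.
Year 2: $86,670 × 8/45 = $15,408. Book value $72,628.
Year 3: $86,670 × 7/45 = $13,482. Book value $59,146.
Year 4: $86,670 × 6/45 = $11,556. Book value $47,590.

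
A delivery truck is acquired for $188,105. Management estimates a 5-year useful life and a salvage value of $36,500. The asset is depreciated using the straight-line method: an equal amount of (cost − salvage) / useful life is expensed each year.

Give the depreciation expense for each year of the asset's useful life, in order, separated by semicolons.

Depreciable base = $188,105 − $36,500 = $151,605.
Annual expense = $151,605 / 5 = $30,321.
End of year 1: book value $157,784.
End of year 2: book value $127,463.
End of year 3: book value $97,142.
End of year 4: book value $66,821.
End of year 5: book value $36,500.

$30,321; $30,321; $30,321; $30,321; $30,321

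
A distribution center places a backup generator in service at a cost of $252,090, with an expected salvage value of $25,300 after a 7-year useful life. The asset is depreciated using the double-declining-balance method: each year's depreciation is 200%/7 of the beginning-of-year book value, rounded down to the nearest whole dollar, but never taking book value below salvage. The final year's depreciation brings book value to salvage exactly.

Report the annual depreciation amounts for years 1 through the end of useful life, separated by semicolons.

$72,025; $51,447; $36,748; $26,248; $18,749; $13,392; $8,181

Depreciable base = $252,090 − $25,300 = $226,790.
Year 1: ⌊$252,090 × 200%/7⌋ = $72,025. Book value $180,065.
Year 2: ⌊$180,065 × 200%/7⌋ = $51,447. Book value $128,618.
Year 3: ⌊$128,618 × 200%/7⌋ = $36,748. Book value $91,870.
Year 4: ⌊$91,870 × 200%/7⌋ = $26,248. Book value $65,622.
Year 5: ⌊$65,622 × 200%/7⌋ = $18,749. Book value $46,873.
Year 6: ⌊$46,873 × 200%/7⌋ = $13,392. Book value $33,481.
Year 7 (final): $33,481 − $25,300 = $8,181. Book value $25,300.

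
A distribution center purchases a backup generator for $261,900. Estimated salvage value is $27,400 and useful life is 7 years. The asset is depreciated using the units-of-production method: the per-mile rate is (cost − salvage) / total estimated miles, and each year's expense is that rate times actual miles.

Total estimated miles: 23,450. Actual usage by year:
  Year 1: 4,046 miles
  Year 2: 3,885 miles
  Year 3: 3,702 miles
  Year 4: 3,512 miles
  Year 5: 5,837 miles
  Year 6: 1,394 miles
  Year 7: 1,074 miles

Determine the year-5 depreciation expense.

$58,370

Depreciable base = $261,900 − $27,400 = $234,500.
Rate = $234,500 / 23,450 miles = $10 per mile.
Year 1: 4,046 × $10 = $40,460. Book value $221,440.
Year 2: 3,885 × $10 = $38,850. Book value $182,590.
Year 3: 3,702 × $10 = $37,020. Book value $145,570.
Year 4: 3,512 × $10 = $35,120. Book value $110,450.
Year 5: 5,837 × $10 = $58,370. Book value $52,080.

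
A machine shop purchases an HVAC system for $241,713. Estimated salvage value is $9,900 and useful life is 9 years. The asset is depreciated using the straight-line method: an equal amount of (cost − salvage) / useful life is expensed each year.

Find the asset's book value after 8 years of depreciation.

Depreciable base = $241,713 − $9,900 = $231,813.
Annual expense = $231,813 / 9 = $25,757.
End of year 1: book value $215,956.
End of year 2: book value $190,199.
End of year 3: book value $164,442.
End of year 4: book value $138,685.
End of year 5: book value $112,928.
End of year 6: book value $87,171.
End of year 7: book value $61,414.
End of year 8: book value $35,657.

$35,657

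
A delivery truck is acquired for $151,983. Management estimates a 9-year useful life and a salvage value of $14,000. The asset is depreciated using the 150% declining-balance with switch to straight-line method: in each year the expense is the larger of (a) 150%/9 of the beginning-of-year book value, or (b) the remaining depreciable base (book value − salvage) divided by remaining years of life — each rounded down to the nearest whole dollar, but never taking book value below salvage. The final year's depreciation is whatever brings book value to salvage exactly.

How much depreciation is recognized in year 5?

$12,216

Depreciable base = $151,983 − $14,000 = $137,983.
Year 1: DB = ⌊$151,983 × 150%/9⌋ = $25,330; SL = ⌊$137,983/9⌋ = $15,331 → take DB $25,330. Book value $126,653.
Year 2: DB = ⌊$126,653 × 150%/9⌋ = $21,108; SL = ⌊$112,653/8⌋ = $14,081 → take DB $21,108. Book value $105,545.
Year 3: DB = ⌊$105,545 × 150%/9⌋ = $17,590; SL = ⌊$91,545/7⌋ = $13,077 → take DB $17,590. Book value $87,955.
Year 4: DB = ⌊$87,955 × 150%/9⌋ = $14,659; SL = ⌊$73,955/6⌋ = $12,325 → take DB $14,659. Book value $73,296.
Year 5: DB = ⌊$73,296 × 150%/9⌋ = $12,216; SL = ⌊$59,296/5⌋ = $11,859 → take DB $12,216. Book value $61,080.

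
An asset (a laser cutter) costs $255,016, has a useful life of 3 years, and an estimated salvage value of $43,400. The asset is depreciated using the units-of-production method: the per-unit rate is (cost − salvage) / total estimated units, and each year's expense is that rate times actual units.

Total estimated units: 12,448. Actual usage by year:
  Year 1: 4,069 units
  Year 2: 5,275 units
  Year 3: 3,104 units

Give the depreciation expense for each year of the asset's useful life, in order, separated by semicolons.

$69,173; $89,675; $52,768

Depreciable base = $255,016 − $43,400 = $211,616.
Rate = $211,616 / 12,448 units = $17 per unit.
Year 1: 4,069 × $17 = $69,173. Book value $185,843.
Year 2: 5,275 × $17 = $89,675. Book value $96,168.
Year 3: 3,104 × $17 = $52,768. Book value $43,400.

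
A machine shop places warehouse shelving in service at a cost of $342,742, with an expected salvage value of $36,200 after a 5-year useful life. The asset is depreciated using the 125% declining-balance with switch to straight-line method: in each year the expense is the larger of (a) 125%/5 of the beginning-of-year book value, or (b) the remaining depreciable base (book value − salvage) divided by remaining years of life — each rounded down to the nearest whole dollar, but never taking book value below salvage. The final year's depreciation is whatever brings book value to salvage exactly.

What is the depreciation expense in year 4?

Depreciable base = $342,742 − $36,200 = $306,542.
Year 1: DB = ⌊$342,742 × 125%/5⌋ = $85,685; SL = ⌊$306,542/5⌋ = $61,308 → take DB $85,685. Book value $257,057.
Year 2: DB = ⌊$257,057 × 125%/5⌋ = $64,264; SL = ⌊$220,857/4⌋ = $55,214 → take DB $64,264. Book value $192,793.
Year 3: DB = ⌊$192,793 × 125%/5⌋ = $48,198; SL = ⌊$156,593/3⌋ = $52,197 → take SL $52,197. Book value $140,596.
Year 4: DB = ⌊$140,596 × 125%/5⌋ = $35,149; SL = ⌊$104,396/2⌋ = $52,198 → take SL $52,198. Book value $88,398.

$52,198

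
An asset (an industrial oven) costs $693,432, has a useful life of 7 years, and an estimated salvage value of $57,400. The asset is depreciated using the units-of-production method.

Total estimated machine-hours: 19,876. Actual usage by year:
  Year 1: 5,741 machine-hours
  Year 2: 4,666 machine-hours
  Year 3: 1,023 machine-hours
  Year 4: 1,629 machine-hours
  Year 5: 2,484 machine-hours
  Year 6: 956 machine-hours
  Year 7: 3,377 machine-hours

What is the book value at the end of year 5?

Depreciable base = $693,432 − $57,400 = $636,032.
Rate = $636,032 / 19,876 machine-hours = $32 per machine-hour.
Year 1: 5,741 × $32 = $183,712. Book value $509,720.
Year 2: 4,666 × $32 = $149,312. Book value $360,408.
Year 3: 1,023 × $32 = $32,736. Book value $327,672.
Year 4: 1,629 × $32 = $52,128. Book value $275,544.
Year 5: 2,484 × $32 = $79,488. Book value $196,056.

$196,056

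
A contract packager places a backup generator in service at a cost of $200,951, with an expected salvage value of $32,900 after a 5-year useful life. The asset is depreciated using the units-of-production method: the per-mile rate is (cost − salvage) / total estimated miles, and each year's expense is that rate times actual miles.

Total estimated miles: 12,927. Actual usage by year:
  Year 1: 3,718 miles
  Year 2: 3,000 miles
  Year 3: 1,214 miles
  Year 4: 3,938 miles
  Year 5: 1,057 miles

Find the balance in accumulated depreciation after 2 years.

$87,334

Depreciable base = $200,951 − $32,900 = $168,051.
Rate = $168,051 / 12,927 miles = $13 per mile.
Year 1: 3,718 × $13 = $48,334. Book value $152,617.
Year 2: 3,000 × $13 = $39,000. Book value $113,617.
Accumulated through year 2 = $200,951 − $113,617 = $87,334.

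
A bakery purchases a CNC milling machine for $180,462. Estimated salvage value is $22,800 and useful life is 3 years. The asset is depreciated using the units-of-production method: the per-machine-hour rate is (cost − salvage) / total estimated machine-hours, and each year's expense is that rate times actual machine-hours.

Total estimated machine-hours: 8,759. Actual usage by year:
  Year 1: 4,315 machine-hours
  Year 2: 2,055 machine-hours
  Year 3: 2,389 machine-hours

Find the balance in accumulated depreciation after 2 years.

$114,660

Depreciable base = $180,462 − $22,800 = $157,662.
Rate = $157,662 / 8,759 machine-hours = $18 per machine-hour.
Year 1: 4,315 × $18 = $77,670. Book value $102,792.
Year 2: 2,055 × $18 = $36,990. Book value $65,802.
Accumulated through year 2 = $180,462 − $65,802 = $114,660.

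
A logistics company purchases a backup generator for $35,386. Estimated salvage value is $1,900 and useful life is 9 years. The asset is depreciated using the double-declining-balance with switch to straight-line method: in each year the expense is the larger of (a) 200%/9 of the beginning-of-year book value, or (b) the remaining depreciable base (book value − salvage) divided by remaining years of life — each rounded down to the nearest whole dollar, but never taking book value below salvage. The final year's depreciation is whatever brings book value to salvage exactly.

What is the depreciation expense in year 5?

$2,877

Depreciable base = $35,386 − $1,900 = $33,486.
Year 1: DB = ⌊$35,386 × 200%/9⌋ = $7,863; SL = ⌊$33,486/9⌋ = $3,720 → take DB $7,863. Book value $27,523.
Year 2: DB = ⌊$27,523 × 200%/9⌋ = $6,116; SL = ⌊$25,623/8⌋ = $3,202 → take DB $6,116. Book value $21,407.
Year 3: DB = ⌊$21,407 × 200%/9⌋ = $4,757; SL = ⌊$19,507/7⌋ = $2,786 → take DB $4,757. Book value $16,650.
Year 4: DB = ⌊$16,650 × 200%/9⌋ = $3,700; SL = ⌊$14,750/6⌋ = $2,458 → take DB $3,700. Book value $12,950.
Year 5: DB = ⌊$12,950 × 200%/9⌋ = $2,877; SL = ⌊$11,050/5⌋ = $2,210 → take DB $2,877. Book value $10,073.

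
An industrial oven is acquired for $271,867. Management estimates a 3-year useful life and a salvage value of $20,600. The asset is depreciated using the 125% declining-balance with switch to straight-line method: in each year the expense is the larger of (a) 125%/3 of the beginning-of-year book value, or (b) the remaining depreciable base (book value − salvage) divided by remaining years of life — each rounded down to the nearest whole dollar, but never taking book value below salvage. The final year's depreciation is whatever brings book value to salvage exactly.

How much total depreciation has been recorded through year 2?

$182,272

Depreciable base = $271,867 − $20,600 = $251,267.
Year 1: DB = ⌊$271,867 × 125%/3⌋ = $113,277; SL = ⌊$251,267/3⌋ = $83,755 → take DB $113,277. Book value $158,590.
Year 2: DB = ⌊$158,590 × 125%/3⌋ = $66,079; SL = ⌊$137,990/2⌋ = $68,995 → take SL $68,995. Book value $89,595.
Accumulated through year 2 = $271,867 − $89,595 = $182,272.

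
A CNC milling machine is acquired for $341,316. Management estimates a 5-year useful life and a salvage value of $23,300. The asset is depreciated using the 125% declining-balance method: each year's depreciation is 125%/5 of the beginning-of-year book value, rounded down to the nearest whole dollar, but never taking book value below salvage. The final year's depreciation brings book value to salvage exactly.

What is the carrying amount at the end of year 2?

Depreciable base = $341,316 − $23,300 = $318,016.
Year 1: ⌊$341,316 × 125%/5⌋ = $85,329. Book value $255,987.
Year 2: ⌊$255,987 × 125%/5⌋ = $63,996. Book value $191,991.

$191,991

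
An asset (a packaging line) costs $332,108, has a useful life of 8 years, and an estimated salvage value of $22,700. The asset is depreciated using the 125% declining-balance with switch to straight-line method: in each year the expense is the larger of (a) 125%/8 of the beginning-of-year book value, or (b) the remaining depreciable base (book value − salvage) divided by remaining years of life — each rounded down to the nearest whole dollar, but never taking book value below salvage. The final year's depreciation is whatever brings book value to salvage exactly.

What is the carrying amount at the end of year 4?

Depreciable base = $332,108 − $22,700 = $309,408.
Year 1: DB = ⌊$332,108 × 125%/8⌋ = $51,891; SL = ⌊$309,408/8⌋ = $38,676 → take DB $51,891. Book value $280,217.
Year 2: DB = ⌊$280,217 × 125%/8⌋ = $43,783; SL = ⌊$257,517/7⌋ = $36,788 → take DB $43,783. Book value $236,434.
Year 3: DB = ⌊$236,434 × 125%/8⌋ = $36,942; SL = ⌊$213,734/6⌋ = $35,622 → take DB $36,942. Book value $199,492.
Year 4: DB = ⌊$199,492 × 125%/8⌋ = $31,170; SL = ⌊$176,792/5⌋ = $35,358 → take SL $35,358. Book value $164,134.

$164,134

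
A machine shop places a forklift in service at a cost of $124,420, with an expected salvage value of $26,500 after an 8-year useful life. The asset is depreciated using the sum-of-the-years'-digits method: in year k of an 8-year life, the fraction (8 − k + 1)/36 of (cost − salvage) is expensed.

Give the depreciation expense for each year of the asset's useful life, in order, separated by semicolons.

$21,760; $19,040; $16,320; $13,600; $10,880; $8,160; $5,440; $2,720

Depreciable base = $124,420 − $26,500 = $97,920.
Sum of the years' digits = 8+7+6+5+4+3+2+1 = 36.
Year 1: $97,920 × 8/36 = $21,760. Book value $102,660.
Year 2: $97,920 × 7/36 = $19,040. Book value $83,620.
Year 3: $97,920 × 6/36 = $16,320. Book value $67,300.
Year 4: $97,920 × 5/36 = $13,600. Book value $53,700.
Year 5: $97,920 × 4/36 = $10,880. Book value $42,820.
Year 6: $97,920 × 3/36 = $8,160. Book value $34,660.
Year 7: $97,920 × 2/36 = $5,440. Book value $29,220.
Year 8: $97,920 × 1/36 = $2,720. Book value $26,500.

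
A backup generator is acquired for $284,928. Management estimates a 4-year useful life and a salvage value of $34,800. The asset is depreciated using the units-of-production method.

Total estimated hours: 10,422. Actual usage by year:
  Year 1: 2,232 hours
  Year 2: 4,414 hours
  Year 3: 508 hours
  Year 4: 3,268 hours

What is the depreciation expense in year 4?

$78,432

Depreciable base = $284,928 − $34,800 = $250,128.
Rate = $250,128 / 10,422 hours = $24 per hour.
Year 1: 2,232 × $24 = $53,568. Book value $231,360.
Year 2: 4,414 × $24 = $105,936. Book value $125,424.
Year 3: 508 × $24 = $12,192. Book value $113,232.
Year 4: 3,268 × $24 = $78,432. Book value $34,800.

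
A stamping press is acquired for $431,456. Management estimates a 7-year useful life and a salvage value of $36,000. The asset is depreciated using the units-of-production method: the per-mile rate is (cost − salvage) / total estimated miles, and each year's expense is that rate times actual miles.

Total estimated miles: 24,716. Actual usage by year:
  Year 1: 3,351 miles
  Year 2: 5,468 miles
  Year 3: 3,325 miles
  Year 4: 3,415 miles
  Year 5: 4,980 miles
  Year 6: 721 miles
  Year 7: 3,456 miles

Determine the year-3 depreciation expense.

$53,200

Depreciable base = $431,456 − $36,000 = $395,456.
Rate = $395,456 / 24,716 miles = $16 per mile.
Year 1: 3,351 × $16 = $53,616. Book value $377,840.
Year 2: 5,468 × $16 = $87,488. Book value $290,352.
Year 3: 3,325 × $16 = $53,200. Book value $237,152.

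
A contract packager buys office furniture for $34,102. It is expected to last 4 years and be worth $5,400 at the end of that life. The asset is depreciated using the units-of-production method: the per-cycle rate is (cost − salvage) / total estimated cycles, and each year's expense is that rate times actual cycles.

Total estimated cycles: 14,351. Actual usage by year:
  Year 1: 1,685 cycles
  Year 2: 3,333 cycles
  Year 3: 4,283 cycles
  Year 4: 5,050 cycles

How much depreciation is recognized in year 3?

$8,566

Depreciable base = $34,102 − $5,400 = $28,702.
Rate = $28,702 / 14,351 cycles = $2 per cycle.
Year 1: 1,685 × $2 = $3,370. Book value $30,732.
Year 2: 3,333 × $2 = $6,666. Book value $24,066.
Year 3: 4,283 × $2 = $8,566. Book value $15,500.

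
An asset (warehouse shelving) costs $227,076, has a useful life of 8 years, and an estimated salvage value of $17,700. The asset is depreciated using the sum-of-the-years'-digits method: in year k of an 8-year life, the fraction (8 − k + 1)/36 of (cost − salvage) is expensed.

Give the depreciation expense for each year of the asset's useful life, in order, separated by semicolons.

$46,528; $40,712; $34,896; $29,080; $23,264; $17,448; $11,632; $5,816

Depreciable base = $227,076 − $17,700 = $209,376.
Sum of the years' digits = 8+7+6+5+4+3+2+1 = 36.
Year 1: $209,376 × 8/36 = $46,528. Book value $180,548.
Year 2: $209,376 × 7/36 = $40,712. Book value $139,836.
Year 3: $209,376 × 6/36 = $34,896. Book value $104,940.
Year 4: $209,376 × 5/36 = $29,080. Book value $75,860.
Year 5: $209,376 × 4/36 = $23,264. Book value $52,596.
Year 6: $209,376 × 3/36 = $17,448. Book value $35,148.
Year 7: $209,376 × 2/36 = $11,632. Book value $23,516.
Year 8: $209,376 × 1/36 = $5,816. Book value $17,700.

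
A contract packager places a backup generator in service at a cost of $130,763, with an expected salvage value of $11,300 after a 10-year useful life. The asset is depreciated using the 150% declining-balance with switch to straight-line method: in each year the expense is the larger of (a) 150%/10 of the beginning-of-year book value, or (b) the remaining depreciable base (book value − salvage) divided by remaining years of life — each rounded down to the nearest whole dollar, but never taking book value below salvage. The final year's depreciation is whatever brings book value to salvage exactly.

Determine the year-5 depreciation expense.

$10,239

Depreciable base = $130,763 − $11,300 = $119,463.
Year 1: DB = ⌊$130,763 × 150%/10⌋ = $19,614; SL = ⌊$119,463/10⌋ = $11,946 → take DB $19,614. Book value $111,149.
Year 2: DB = ⌊$111,149 × 150%/10⌋ = $16,672; SL = ⌊$99,849/9⌋ = $11,094 → take DB $16,672. Book value $94,477.
Year 3: DB = ⌊$94,477 × 150%/10⌋ = $14,171; SL = ⌊$83,177/8⌋ = $10,397 → take DB $14,171. Book value $80,306.
Year 4: DB = ⌊$80,306 × 150%/10⌋ = $12,045; SL = ⌊$69,006/7⌋ = $9,858 → take DB $12,045. Book value $68,261.
Year 5: DB = ⌊$68,261 × 150%/10⌋ = $10,239; SL = ⌊$56,961/6⌋ = $9,493 → take DB $10,239. Book value $58,022.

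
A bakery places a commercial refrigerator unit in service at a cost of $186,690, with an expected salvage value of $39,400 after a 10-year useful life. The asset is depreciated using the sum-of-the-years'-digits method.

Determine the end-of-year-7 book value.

Depreciable base = $186,690 − $39,400 = $147,290.
Sum of the years' digits = 10+9+8+7+6+5+4+3+2+1 = 55.
Year 1: $147,290 × 10/55 = $26,780. Book value $159,910.
Year 2: $147,290 × 9/55 = $24,102. Book value $135,808.
Year 3: $147,290 × 8/55 = $21,424. Book value $114,384.
Year 4: $147,290 × 7/55 = $18,746. Book value $95,638.
Year 5: $147,290 × 6/55 = $16,068. Book value $79,570.
Year 6: $147,290 × 5/55 = $13,390. Book value $66,180.
Year 7: $147,290 × 4/55 = $10,712. Book value $55,468.

$55,468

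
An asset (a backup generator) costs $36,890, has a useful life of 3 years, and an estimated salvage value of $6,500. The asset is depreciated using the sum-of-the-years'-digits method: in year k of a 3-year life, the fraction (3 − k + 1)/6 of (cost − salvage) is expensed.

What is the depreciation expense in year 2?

$10,130

Depreciable base = $36,890 − $6,500 = $30,390.
Sum of the years' digits = 3+2+1 = 6.
Year 1: $30,390 × 3/6 = $15,195. Book value $21,695.
Year 2: $30,390 × 2/6 = $10,130. Book value $11,565.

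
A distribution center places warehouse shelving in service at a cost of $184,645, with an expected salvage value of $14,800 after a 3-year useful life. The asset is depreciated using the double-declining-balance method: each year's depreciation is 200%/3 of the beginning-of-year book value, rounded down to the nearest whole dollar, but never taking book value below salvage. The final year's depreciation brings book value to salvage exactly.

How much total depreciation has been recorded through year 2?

Depreciable base = $184,645 − $14,800 = $169,845.
Year 1: ⌊$184,645 × 200%/3⌋ = $123,096. Book value $61,549.
Year 2: ⌊$61,549 × 200%/3⌋ = $41,032. Book value $20,517.
Accumulated through year 2 = $184,645 − $20,517 = $164,128.

$164,128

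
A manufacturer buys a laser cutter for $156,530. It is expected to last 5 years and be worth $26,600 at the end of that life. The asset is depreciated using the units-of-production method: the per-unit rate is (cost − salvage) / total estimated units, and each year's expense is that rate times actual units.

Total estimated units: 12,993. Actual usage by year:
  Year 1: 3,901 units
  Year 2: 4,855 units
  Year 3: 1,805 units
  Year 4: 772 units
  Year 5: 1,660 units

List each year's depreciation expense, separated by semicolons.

$39,010; $48,550; $18,050; $7,720; $16,600

Depreciable base = $156,530 − $26,600 = $129,930.
Rate = $129,930 / 12,993 units = $10 per unit.
Year 1: 3,901 × $10 = $39,010. Book value $117,520.
Year 2: 4,855 × $10 = $48,550. Book value $68,970.
Year 3: 1,805 × $10 = $18,050. Book value $50,920.
Year 4: 772 × $10 = $7,720. Book value $43,200.
Year 5: 1,660 × $10 = $16,600. Book value $26,600.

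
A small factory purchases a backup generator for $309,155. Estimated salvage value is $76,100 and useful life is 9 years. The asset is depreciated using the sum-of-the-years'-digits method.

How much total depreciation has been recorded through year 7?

$217,518

Depreciable base = $309,155 − $76,100 = $233,055.
Sum of the years' digits = 9+8+7+6+5+4+3+2+1 = 45.
Year 1: $233,055 × 9/45 = $46,611. Book value $262,544.
Year 2: $233,055 × 8/45 = $41,432. Book value $221,112.
Year 3: $233,055 × 7/45 = $36,253. Book value $184,859.
Year 4: $233,055 × 6/45 = $31,074. Book value $153,785.
Year 5: $233,055 × 5/45 = $25,895. Book value $127,890.
Year 6: $233,055 × 4/45 = $20,716. Book value $107,174.
Year 7: $233,055 × 3/45 = $15,537. Book value $91,637.
Accumulated through year 7 = $309,155 − $91,637 = $217,518.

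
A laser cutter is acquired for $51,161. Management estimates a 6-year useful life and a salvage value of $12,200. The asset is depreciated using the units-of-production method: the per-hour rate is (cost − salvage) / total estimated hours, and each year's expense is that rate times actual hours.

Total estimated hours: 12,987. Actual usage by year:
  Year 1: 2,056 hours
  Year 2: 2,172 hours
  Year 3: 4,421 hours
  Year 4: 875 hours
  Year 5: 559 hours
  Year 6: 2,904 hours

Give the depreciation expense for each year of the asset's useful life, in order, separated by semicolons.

$6,168; $6,516; $13,263; $2,625; $1,677; $8,712

Depreciable base = $51,161 − $12,200 = $38,961.
Rate = $38,961 / 12,987 hours = $3 per hour.
Year 1: 2,056 × $3 = $6,168. Book value $44,993.
Year 2: 2,172 × $3 = $6,516. Book value $38,477.
Year 3: 4,421 × $3 = $13,263. Book value $25,214.
Year 4: 875 × $3 = $2,625. Book value $22,589.
Year 5: 559 × $3 = $1,677. Book value $20,912.
Year 6: 2,904 × $3 = $8,712. Book value $12,200.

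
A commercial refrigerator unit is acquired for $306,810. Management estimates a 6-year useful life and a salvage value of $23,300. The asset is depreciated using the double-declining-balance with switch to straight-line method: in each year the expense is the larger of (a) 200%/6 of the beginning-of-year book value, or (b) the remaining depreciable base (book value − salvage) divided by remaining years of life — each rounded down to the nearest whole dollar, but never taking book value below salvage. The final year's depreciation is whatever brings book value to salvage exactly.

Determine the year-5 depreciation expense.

$20,201

Depreciable base = $306,810 − $23,300 = $283,510.
Year 1: DB = ⌊$306,810 × 200%/6⌋ = $102,270; SL = ⌊$283,510/6⌋ = $47,251 → take DB $102,270. Book value $204,540.
Year 2: DB = ⌊$204,540 × 200%/6⌋ = $68,180; SL = ⌊$181,240/5⌋ = $36,248 → take DB $68,180. Book value $136,360.
Year 3: DB = ⌊$136,360 × 200%/6⌋ = $45,453; SL = ⌊$113,060/4⌋ = $28,265 → take DB $45,453. Book value $90,907.
Year 4: DB = ⌊$90,907 × 200%/6⌋ = $30,302; SL = ⌊$67,607/3⌋ = $22,535 → take DB $30,302. Book value $60,605.
Year 5: DB = ⌊$60,605 × 200%/6⌋ = $20,201; SL = ⌊$37,305/2⌋ = $18,652 → take DB $20,201. Book value $40,404.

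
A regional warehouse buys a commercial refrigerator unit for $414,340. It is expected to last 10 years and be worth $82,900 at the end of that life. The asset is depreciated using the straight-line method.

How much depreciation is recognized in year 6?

$33,144

Depreciable base = $414,340 − $82,900 = $331,440.
Annual expense = $331,440 / 10 = $33,144.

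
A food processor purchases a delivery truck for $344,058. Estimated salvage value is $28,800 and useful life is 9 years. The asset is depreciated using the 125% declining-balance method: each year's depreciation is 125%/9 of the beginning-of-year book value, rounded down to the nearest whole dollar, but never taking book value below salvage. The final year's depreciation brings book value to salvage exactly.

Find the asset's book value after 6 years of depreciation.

$140,280

Depreciable base = $344,058 − $28,800 = $315,258.
Year 1: ⌊$344,058 × 125%/9⌋ = $47,785. Book value $296,273.
Year 2: ⌊$296,273 × 125%/9⌋ = $41,149. Book value $255,124.
Year 3: ⌊$255,124 × 125%/9⌋ = $35,433. Book value $219,691.
Year 4: ⌊$219,691 × 125%/9⌋ = $30,512. Book value $189,179.
Year 5: ⌊$189,179 × 125%/9⌋ = $26,274. Book value $162,905.
Year 6: ⌊$162,905 × 125%/9⌋ = $22,625. Book value $140,280.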